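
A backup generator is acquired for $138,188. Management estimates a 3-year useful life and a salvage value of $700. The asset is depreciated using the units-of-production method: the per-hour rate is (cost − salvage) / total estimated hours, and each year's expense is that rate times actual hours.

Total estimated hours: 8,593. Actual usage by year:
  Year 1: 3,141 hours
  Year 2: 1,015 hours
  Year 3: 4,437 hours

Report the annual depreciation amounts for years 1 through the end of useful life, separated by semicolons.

Depreciable base = $138,188 − $700 = $137,488.
Rate = $137,488 / 8,593 hours = $16 per hour.
Year 1: 3,141 × $16 = $50,256. Book value $87,932.
Year 2: 1,015 × $16 = $16,240. Book value $71,692.
Year 3: 4,437 × $16 = $70,992. Book value $700.

$50,256; $16,240; $70,992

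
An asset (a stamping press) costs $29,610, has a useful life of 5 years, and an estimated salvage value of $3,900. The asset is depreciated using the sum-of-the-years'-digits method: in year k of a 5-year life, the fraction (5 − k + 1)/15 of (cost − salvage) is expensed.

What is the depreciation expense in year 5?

Depreciable base = $29,610 − $3,900 = $25,710.
Sum of the years' digits = 5+4+3+2+1 = 15.
Year 1: $25,710 × 5/15 = $8,570. Book value $21,040.
Year 2: $25,710 × 4/15 = $6,856. Book value $14,184.
Year 3: $25,710 × 3/15 = $5,142. Book value $9,042.
Year 4: $25,710 × 2/15 = $3,428. Book value $5,614.
Year 5: $25,710 × 1/15 = $1,714. Book value $3,900.

$1,714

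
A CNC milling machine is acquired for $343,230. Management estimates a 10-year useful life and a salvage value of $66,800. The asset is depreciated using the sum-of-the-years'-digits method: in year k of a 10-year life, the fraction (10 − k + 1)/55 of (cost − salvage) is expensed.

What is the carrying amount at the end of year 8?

Depreciable base = $343,230 − $66,800 = $276,430.
Sum of the years' digits = 10+9+8+7+6+5+4+3+2+1 = 55.
Year 1: $276,430 × 10/55 = $50,260. Book value $292,970.
Year 2: $276,430 × 9/55 = $45,234. Book value $247,736.
Year 3: $276,430 × 8/55 = $40,208. Book value $207,528.
Year 4: $276,430 × 7/55 = $35,182. Book value $172,346.
Year 5: $276,430 × 6/55 = $30,156. Book value $142,190.
Year 6: $276,430 × 5/55 = $25,130. Book value $117,060.
Year 7: $276,430 × 4/55 = $20,104. Book value $96,956.
Year 8: $276,430 × 3/55 = $15,078. Book value $81,878.

$81,878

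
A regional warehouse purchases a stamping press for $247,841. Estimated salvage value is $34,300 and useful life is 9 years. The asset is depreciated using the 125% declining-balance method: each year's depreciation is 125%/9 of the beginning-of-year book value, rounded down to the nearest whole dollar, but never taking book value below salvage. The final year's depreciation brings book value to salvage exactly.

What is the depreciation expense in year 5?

Depreciable base = $247,841 − $34,300 = $213,541.
Year 1: ⌊$247,841 × 125%/9⌋ = $34,422. Book value $213,419.
Year 2: ⌊$213,419 × 125%/9⌋ = $29,641. Book value $183,778.
Year 3: ⌊$183,778 × 125%/9⌋ = $25,524. Book value $158,254.
Year 4: ⌊$158,254 × 125%/9⌋ = $21,979. Book value $136,275.
Year 5: ⌊$136,275 × 125%/9⌋ = $18,927. Book value $117,348.

$18,927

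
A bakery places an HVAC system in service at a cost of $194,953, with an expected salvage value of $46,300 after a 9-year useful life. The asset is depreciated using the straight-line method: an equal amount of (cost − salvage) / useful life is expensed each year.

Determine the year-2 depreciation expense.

Depreciable base = $194,953 − $46,300 = $148,653.
Annual expense = $148,653 / 9 = $16,517.

$16,517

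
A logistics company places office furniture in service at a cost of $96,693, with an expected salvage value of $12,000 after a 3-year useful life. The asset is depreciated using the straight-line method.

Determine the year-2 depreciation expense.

Depreciable base = $96,693 − $12,000 = $84,693.
Annual expense = $84,693 / 3 = $28,231.

$28,231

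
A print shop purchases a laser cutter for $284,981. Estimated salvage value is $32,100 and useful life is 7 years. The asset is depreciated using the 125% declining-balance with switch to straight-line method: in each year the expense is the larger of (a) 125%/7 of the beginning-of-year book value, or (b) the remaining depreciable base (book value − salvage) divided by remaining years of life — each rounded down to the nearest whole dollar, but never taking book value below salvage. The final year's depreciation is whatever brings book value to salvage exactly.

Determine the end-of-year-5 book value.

Depreciable base = $284,981 − $32,100 = $252,881.
Year 1: DB = ⌊$284,981 × 125%/7⌋ = $50,889; SL = ⌊$252,881/7⌋ = $36,125 → take DB $50,889. Book value $234,092.
Year 2: DB = ⌊$234,092 × 125%/7⌋ = $41,802; SL = ⌊$201,992/6⌋ = $33,665 → take DB $41,802. Book value $192,290.
Year 3: DB = ⌊$192,290 × 125%/7⌋ = $34,337; SL = ⌊$160,190/5⌋ = $32,038 → take DB $34,337. Book value $157,953.
Year 4: DB = ⌊$157,953 × 125%/7⌋ = $28,205; SL = ⌊$125,853/4⌋ = $31,463 → take SL $31,463. Book value $126,490.
Year 5: DB = ⌊$126,490 × 125%/7⌋ = $22,587; SL = ⌊$94,390/3⌋ = $31,463 → take SL $31,463. Book value $95,027.

$95,027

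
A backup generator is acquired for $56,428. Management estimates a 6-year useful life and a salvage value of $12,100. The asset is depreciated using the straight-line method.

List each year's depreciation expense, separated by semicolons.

$7,388; $7,388; $7,388; $7,388; $7,388; $7,388

Depreciable base = $56,428 − $12,100 = $44,328.
Annual expense = $44,328 / 6 = $7,388.
End of year 1: book value $49,040.
End of year 2: book value $41,652.
End of year 3: book value $34,264.
End of year 4: book value $26,876.
End of year 5: book value $19,488.
End of year 6: book value $12,100.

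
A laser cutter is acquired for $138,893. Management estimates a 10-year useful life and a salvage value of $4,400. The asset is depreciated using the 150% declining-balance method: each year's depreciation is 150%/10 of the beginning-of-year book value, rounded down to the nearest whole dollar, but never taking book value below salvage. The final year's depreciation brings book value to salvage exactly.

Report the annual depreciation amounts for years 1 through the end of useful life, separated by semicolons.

$20,833; $17,709; $15,052; $12,794; $10,875; $9,244; $7,857; $6,679; $5,677; $27,773

Depreciable base = $138,893 − $4,400 = $134,493.
Year 1: ⌊$138,893 × 150%/10⌋ = $20,833. Book value $118,060.
Year 2: ⌊$118,060 × 150%/10⌋ = $17,709. Book value $100,351.
Year 3: ⌊$100,351 × 150%/10⌋ = $15,052. Book value $85,299.
Year 4: ⌊$85,299 × 150%/10⌋ = $12,794. Book value $72,505.
Year 5: ⌊$72,505 × 150%/10⌋ = $10,875. Book value $61,630.
Year 6: ⌊$61,630 × 150%/10⌋ = $9,244. Book value $52,386.
Year 7: ⌊$52,386 × 150%/10⌋ = $7,857. Book value $44,529.
Year 8: ⌊$44,529 × 150%/10⌋ = $6,679. Book value $37,850.
Year 9: ⌊$37,850 × 150%/10⌋ = $5,677. Book value $32,173.
Year 10 (final): $32,173 − $4,400 = $27,773. Book value $4,400.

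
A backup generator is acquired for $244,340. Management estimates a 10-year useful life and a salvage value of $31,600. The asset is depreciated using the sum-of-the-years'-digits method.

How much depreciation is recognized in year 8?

$11,604

Depreciable base = $244,340 − $31,600 = $212,740.
Sum of the years' digits = 10+9+8+7+6+5+4+3+2+1 = 55.
Year 1: $212,740 × 10/55 = $38,680. Book value $205,660.
Year 2: $212,740 × 9/55 = $34,812. Book value $170,848.
Year 3: $212,740 × 8/55 = $30,944. Book value $139,904.
Year 4: $212,740 × 7/55 = $27,076. Book value $112,828.
Year 5: $212,740 × 6/55 = $23,208. Book value $89,620.
Year 6: $212,740 × 5/55 = $19,340. Book value $70,280.
Year 7: $212,740 × 4/55 = $15,472. Book value $54,808.
Year 8: $212,740 × 3/55 = $11,604. Book value $43,204.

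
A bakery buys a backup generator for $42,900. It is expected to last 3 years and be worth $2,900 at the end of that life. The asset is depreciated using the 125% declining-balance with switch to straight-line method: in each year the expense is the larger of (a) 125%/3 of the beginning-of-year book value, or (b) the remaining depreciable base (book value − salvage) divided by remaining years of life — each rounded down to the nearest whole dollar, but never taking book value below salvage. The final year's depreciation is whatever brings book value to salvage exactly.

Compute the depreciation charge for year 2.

Depreciable base = $42,900 − $2,900 = $40,000.
Year 1: DB = ⌊$42,900 × 125%/3⌋ = $17,875; SL = ⌊$40,000/3⌋ = $13,333 → take DB $17,875. Book value $25,025.
Year 2: DB = ⌊$25,025 × 125%/3⌋ = $10,427; SL = ⌊$22,125/2⌋ = $11,062 → take SL $11,062. Book value $13,963.

$11,062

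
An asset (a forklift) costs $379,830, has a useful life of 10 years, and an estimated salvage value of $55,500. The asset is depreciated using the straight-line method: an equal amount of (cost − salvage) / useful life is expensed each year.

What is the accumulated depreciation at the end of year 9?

Depreciable base = $379,830 − $55,500 = $324,330.
Annual expense = $324,330 / 10 = $32,433.
End of year 1: book value $347,397.
End of year 2: book value $314,964.
End of year 3: book value $282,531.
End of year 4: book value $250,098.
End of year 5: book value $217,665.
End of year 6: book value $185,232.
End of year 7: book value $152,799.
End of year 8: book value $120,366.
End of year 9: book value $87,933.
Accumulated through year 9 = $379,830 − $87,933 = $291,897.

$291,897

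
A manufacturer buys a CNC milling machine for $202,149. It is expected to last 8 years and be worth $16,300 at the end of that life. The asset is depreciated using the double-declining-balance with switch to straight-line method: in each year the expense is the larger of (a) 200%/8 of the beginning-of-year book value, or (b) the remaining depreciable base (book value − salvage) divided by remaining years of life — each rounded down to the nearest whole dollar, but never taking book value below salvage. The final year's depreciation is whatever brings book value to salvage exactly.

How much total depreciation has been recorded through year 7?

$176,009

Depreciable base = $202,149 − $16,300 = $185,849.
Year 1: DB = ⌊$202,149 × 200%/8⌋ = $50,537; SL = ⌊$185,849/8⌋ = $23,231 → take DB $50,537. Book value $151,612.
Year 2: DB = ⌊$151,612 × 200%/8⌋ = $37,903; SL = ⌊$135,312/7⌋ = $19,330 → take DB $37,903. Book value $113,709.
Year 3: DB = ⌊$113,709 × 200%/8⌋ = $28,427; SL = ⌊$97,409/6⌋ = $16,234 → take DB $28,427. Book value $85,282.
Year 4: DB = ⌊$85,282 × 200%/8⌋ = $21,320; SL = ⌊$68,982/5⌋ = $13,796 → take DB $21,320. Book value $63,962.
Year 5: DB = ⌊$63,962 × 200%/8⌋ = $15,990; SL = ⌊$47,662/4⌋ = $11,915 → take DB $15,990. Book value $47,972.
Year 6: DB = ⌊$47,972 × 200%/8⌋ = $11,993; SL = ⌊$31,672/3⌋ = $10,557 → take DB $11,993. Book value $35,979.
Year 7: DB = ⌊$35,979 × 200%/8⌋ = $8,994; SL = ⌊$19,679/2⌋ = $9,839 → take SL $9,839. Book value $26,140.
Accumulated through year 7 = $202,149 − $26,140 = $176,009.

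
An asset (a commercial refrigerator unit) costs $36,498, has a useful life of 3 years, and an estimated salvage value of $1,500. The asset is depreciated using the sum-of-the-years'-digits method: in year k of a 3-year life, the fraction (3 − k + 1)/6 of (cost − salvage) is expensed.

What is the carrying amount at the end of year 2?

Depreciable base = $36,498 − $1,500 = $34,998.
Sum of the years' digits = 3+2+1 = 6.
Year 1: $34,998 × 3/6 = $17,499. Book value $18,999.
Year 2: $34,998 × 2/6 = $11,666. Book value $7,333.

$7,333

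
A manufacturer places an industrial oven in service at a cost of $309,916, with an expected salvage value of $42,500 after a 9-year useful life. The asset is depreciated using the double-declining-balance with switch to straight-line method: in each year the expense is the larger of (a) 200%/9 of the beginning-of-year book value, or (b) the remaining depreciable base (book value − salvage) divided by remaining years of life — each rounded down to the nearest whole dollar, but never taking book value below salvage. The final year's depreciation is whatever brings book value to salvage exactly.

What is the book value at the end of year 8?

$42,500

Depreciable base = $309,916 − $42,500 = $267,416.
Year 1: DB = ⌊$309,916 × 200%/9⌋ = $68,870; SL = ⌊$267,416/9⌋ = $29,712 → take DB $68,870. Book value $241,046.
Year 2: DB = ⌊$241,046 × 200%/9⌋ = $53,565; SL = ⌊$198,546/8⌋ = $24,818 → take DB $53,565. Book value $187,481.
Year 3: DB = ⌊$187,481 × 200%/9⌋ = $41,662; SL = ⌊$144,981/7⌋ = $20,711 → take DB $41,662. Book value $145,819.
Year 4: DB = ⌊$145,819 × 200%/9⌋ = $32,404; SL = ⌊$103,319/6⌋ = $17,219 → take DB $32,404. Book value $113,415.
Year 5: DB = ⌊$113,415 × 200%/9⌋ = $25,203; SL = ⌊$70,915/5⌋ = $14,183 → take DB $25,203. Book value $88,212.
Year 6: DB = ⌊$88,212 × 200%/9⌋ = $19,602; SL = ⌊$45,712/4⌋ = $11,428 → take DB $19,602. Book value $68,610.
Year 7: DB = ⌊$68,610 × 200%/9⌋ = $15,246; SL = ⌊$26,110/3⌋ = $8,703 → take DB $15,246. Book value $53,364.
Year 8: DB = ⌊$53,364 × 200%/9⌋ = $11,858; SL = ⌊$10,864/2⌋ = $5,432 → take DB $11,858, capped at $10,864. Book value $42,500.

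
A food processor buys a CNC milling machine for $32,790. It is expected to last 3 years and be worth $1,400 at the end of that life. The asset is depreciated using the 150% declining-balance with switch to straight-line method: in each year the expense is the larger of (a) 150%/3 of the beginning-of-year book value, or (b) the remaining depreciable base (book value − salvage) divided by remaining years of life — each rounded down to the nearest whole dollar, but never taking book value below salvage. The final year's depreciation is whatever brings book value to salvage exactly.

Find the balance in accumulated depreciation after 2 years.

$24,592

Depreciable base = $32,790 − $1,400 = $31,390.
Year 1: DB = ⌊$32,790 × 150%/3⌋ = $16,395; SL = ⌊$31,390/3⌋ = $10,463 → take DB $16,395. Book value $16,395.
Year 2: DB = ⌊$16,395 × 150%/3⌋ = $8,197; SL = ⌊$14,995/2⌋ = $7,497 → take DB $8,197. Book value $8,198.
Accumulated through year 2 = $32,790 − $8,198 = $24,592.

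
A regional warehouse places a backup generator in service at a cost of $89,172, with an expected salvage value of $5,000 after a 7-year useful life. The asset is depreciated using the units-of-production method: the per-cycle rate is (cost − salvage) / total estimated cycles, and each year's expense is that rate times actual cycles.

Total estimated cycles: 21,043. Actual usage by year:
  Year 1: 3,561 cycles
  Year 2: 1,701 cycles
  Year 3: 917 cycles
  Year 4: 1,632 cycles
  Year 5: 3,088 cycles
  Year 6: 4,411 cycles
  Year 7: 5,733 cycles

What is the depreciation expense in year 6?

$17,644

Depreciable base = $89,172 − $5,000 = $84,172.
Rate = $84,172 / 21,043 cycles = $4 per cycle.
Year 1: 3,561 × $4 = $14,244. Book value $74,928.
Year 2: 1,701 × $4 = $6,804. Book value $68,124.
Year 3: 917 × $4 = $3,668. Book value $64,456.
Year 4: 1,632 × $4 = $6,528. Book value $57,928.
Year 5: 3,088 × $4 = $12,352. Book value $45,576.
Year 6: 4,411 × $4 = $17,644. Book value $27,932.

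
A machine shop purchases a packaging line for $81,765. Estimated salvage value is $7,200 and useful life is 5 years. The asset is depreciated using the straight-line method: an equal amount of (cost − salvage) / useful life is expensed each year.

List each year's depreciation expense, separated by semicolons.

$14,913; $14,913; $14,913; $14,913; $14,913

Depreciable base = $81,765 − $7,200 = $74,565.
Annual expense = $74,565 / 5 = $14,913.
End of year 1: book value $66,852.
End of year 2: book value $51,939.
End of year 3: book value $37,026.
End of year 4: book value $22,113.
End of year 5: book value $7,200.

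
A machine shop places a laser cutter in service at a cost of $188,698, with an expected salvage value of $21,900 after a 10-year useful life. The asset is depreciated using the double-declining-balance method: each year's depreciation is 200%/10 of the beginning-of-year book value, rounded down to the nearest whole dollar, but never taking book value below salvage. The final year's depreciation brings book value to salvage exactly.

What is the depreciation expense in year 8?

Depreciable base = $188,698 − $21,900 = $166,798.
Year 1: ⌊$188,698 × 200%/10⌋ = $37,739. Book value $150,959.
Year 2: ⌊$150,959 × 200%/10⌋ = $30,191. Book value $120,768.
Year 3: ⌊$120,768 × 200%/10⌋ = $24,153. Book value $96,615.
Year 4: ⌊$96,615 × 200%/10⌋ = $19,323. Book value $77,292.
Year 5: ⌊$77,292 × 200%/10⌋ = $15,458. Book value $61,834.
Year 6: ⌊$61,834 × 200%/10⌋ = $12,366. Book value $49,468.
Year 7: ⌊$49,468 × 200%/10⌋ = $9,893. Book value $39,575.
Year 8: ⌊$39,575 × 200%/10⌋ = $7,915. Book value $31,660.

$7,915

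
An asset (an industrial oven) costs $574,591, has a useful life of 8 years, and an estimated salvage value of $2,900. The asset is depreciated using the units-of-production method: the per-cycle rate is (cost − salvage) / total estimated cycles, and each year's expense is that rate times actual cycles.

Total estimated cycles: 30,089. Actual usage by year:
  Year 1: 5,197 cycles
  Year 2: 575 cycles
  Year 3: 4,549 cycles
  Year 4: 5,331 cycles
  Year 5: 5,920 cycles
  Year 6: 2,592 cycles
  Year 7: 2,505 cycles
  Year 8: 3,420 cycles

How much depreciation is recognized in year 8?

$64,980

Depreciable base = $574,591 − $2,900 = $571,691.
Rate = $571,691 / 30,089 cycles = $19 per cycle.
Year 1: 5,197 × $19 = $98,743. Book value $475,848.
Year 2: 575 × $19 = $10,925. Book value $464,923.
Year 3: 4,549 × $19 = $86,431. Book value $378,492.
Year 4: 5,331 × $19 = $101,289. Book value $277,203.
Year 5: 5,920 × $19 = $112,480. Book value $164,723.
Year 6: 2,592 × $19 = $49,248. Book value $115,475.
Year 7: 2,505 × $19 = $47,595. Book value $67,880.
Year 8: 3,420 × $19 = $64,980. Book value $2,900.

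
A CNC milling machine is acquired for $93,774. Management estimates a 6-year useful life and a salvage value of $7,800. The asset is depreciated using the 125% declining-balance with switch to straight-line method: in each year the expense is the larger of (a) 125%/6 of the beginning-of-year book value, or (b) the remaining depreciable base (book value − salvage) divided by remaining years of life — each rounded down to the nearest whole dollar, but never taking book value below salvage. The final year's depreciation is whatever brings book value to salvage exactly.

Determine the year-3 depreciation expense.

Depreciable base = $93,774 − $7,800 = $85,974.
Year 1: DB = ⌊$93,774 × 125%/6⌋ = $19,536; SL = ⌊$85,974/6⌋ = $14,329 → take DB $19,536. Book value $74,238.
Year 2: DB = ⌊$74,238 × 125%/6⌋ = $15,466; SL = ⌊$66,438/5⌋ = $13,287 → take DB $15,466. Book value $58,772.
Year 3: DB = ⌊$58,772 × 125%/6⌋ = $12,244; SL = ⌊$50,972/4⌋ = $12,743 → take SL $12,743. Book value $46,029.

$12,743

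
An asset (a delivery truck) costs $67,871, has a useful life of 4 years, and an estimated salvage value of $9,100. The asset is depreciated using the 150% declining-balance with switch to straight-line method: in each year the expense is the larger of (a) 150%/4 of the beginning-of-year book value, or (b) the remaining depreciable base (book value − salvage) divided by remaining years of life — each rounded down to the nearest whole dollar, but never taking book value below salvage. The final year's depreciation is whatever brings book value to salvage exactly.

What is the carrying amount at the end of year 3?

Depreciable base = $67,871 − $9,100 = $58,771.
Year 1: DB = ⌊$67,871 × 150%/4⌋ = $25,451; SL = ⌊$58,771/4⌋ = $14,692 → take DB $25,451. Book value $42,420.
Year 2: DB = ⌊$42,420 × 150%/4⌋ = $15,907; SL = ⌊$33,320/3⌋ = $11,106 → take DB $15,907. Book value $26,513.
Year 3: DB = ⌊$26,513 × 150%/4⌋ = $9,942; SL = ⌊$17,413/2⌋ = $8,706 → take DB $9,942. Book value $16,571.

$16,571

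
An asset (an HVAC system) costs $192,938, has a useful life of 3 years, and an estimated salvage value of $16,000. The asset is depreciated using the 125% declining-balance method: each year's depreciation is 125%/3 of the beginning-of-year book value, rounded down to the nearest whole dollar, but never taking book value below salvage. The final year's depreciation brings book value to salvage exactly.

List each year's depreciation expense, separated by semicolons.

$80,390; $46,895; $49,653

Depreciable base = $192,938 − $16,000 = $176,938.
Year 1: ⌊$192,938 × 125%/3⌋ = $80,390. Book value $112,548.
Year 2: ⌊$112,548 × 125%/3⌋ = $46,895. Book value $65,653.
Year 3 (final): $65,653 − $16,000 = $49,653. Book value $16,000.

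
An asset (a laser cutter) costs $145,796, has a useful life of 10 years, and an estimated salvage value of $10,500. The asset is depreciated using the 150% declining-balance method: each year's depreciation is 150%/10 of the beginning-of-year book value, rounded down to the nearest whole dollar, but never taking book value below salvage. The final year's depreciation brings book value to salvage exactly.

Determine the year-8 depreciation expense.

$7,011

Depreciable base = $145,796 − $10,500 = $135,296.
Year 1: ⌊$145,796 × 150%/10⌋ = $21,869. Book value $123,927.
Year 2: ⌊$123,927 × 150%/10⌋ = $18,589. Book value $105,338.
Year 3: ⌊$105,338 × 150%/10⌋ = $15,800. Book value $89,538.
Year 4: ⌊$89,538 × 150%/10⌋ = $13,430. Book value $76,108.
Year 5: ⌊$76,108 × 150%/10⌋ = $11,416. Book value $64,692.
Year 6: ⌊$64,692 × 150%/10⌋ = $9,703. Book value $54,989.
Year 7: ⌊$54,989 × 150%/10⌋ = $8,248. Book value $46,741.
Year 8: ⌊$46,741 × 150%/10⌋ = $7,011. Book value $39,730.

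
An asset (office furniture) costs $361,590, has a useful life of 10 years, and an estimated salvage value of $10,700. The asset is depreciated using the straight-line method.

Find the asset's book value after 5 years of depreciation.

Depreciable base = $361,590 − $10,700 = $350,890.
Annual expense = $350,890 / 10 = $35,089.
End of year 1: book value $326,501.
End of year 2: book value $291,412.
End of year 3: book value $256,323.
End of year 4: book value $221,234.
End of year 5: book value $186,145.

$186,145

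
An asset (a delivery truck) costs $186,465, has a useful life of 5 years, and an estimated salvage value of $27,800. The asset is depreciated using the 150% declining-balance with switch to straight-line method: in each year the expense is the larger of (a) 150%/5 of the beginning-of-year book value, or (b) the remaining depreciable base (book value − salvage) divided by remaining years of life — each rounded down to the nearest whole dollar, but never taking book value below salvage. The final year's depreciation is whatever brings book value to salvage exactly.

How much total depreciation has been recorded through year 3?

Depreciable base = $186,465 − $27,800 = $158,665.
Year 1: DB = ⌊$186,465 × 150%/5⌋ = $55,939; SL = ⌊$158,665/5⌋ = $31,733 → take DB $55,939. Book value $130,526.
Year 2: DB = ⌊$130,526 × 150%/5⌋ = $39,157; SL = ⌊$102,726/4⌋ = $25,681 → take DB $39,157. Book value $91,369.
Year 3: DB = ⌊$91,369 × 150%/5⌋ = $27,410; SL = ⌊$63,569/3⌋ = $21,189 → take DB $27,410. Book value $63,959.
Accumulated through year 3 = $186,465 − $63,959 = $122,506.

$122,506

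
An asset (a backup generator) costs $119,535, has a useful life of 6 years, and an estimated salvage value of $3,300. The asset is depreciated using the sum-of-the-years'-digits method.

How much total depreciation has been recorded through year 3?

Depreciable base = $119,535 − $3,300 = $116,235.
Sum of the years' digits = 6+5+4+3+2+1 = 21.
Year 1: $116,235 × 6/21 = $33,210. Book value $86,325.
Year 2: $116,235 × 5/21 = $27,675. Book value $58,650.
Year 3: $116,235 × 4/21 = $22,140. Book value $36,510.
Accumulated through year 3 = $119,535 − $36,510 = $83,025.

$83,025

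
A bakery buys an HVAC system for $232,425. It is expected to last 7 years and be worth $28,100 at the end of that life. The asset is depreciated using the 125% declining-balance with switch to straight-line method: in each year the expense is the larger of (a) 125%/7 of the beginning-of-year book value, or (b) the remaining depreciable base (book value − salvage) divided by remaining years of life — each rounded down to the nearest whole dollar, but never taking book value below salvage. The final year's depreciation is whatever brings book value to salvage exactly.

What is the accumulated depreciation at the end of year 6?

$179,144

Depreciable base = $232,425 − $28,100 = $204,325.
Year 1: DB = ⌊$232,425 × 125%/7⌋ = $41,504; SL = ⌊$204,325/7⌋ = $29,189 → take DB $41,504. Book value $190,921.
Year 2: DB = ⌊$190,921 × 125%/7⌋ = $34,093; SL = ⌊$162,821/6⌋ = $27,136 → take DB $34,093. Book value $156,828.
Year 3: DB = ⌊$156,828 × 125%/7⌋ = $28,005; SL = ⌊$128,728/5⌋ = $25,745 → take DB $28,005. Book value $128,823.
Year 4: DB = ⌊$128,823 × 125%/7⌋ = $23,004; SL = ⌊$100,723/4⌋ = $25,180 → take SL $25,180. Book value $103,643.
Year 5: DB = ⌊$103,643 × 125%/7⌋ = $18,507; SL = ⌊$75,543/3⌋ = $25,181 → take SL $25,181. Book value $78,462.
Year 6: DB = ⌊$78,462 × 125%/7⌋ = $14,011; SL = ⌊$50,362/2⌋ = $25,181 → take SL $25,181. Book value $53,281.
Accumulated through year 6 = $232,425 − $53,281 = $179,144.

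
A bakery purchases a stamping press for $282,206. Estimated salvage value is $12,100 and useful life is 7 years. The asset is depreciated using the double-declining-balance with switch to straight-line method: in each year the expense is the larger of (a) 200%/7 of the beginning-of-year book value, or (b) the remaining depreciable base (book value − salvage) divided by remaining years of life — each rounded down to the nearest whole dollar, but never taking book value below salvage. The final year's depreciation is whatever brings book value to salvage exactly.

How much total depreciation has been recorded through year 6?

$249,919

Depreciable base = $282,206 − $12,100 = $270,106.
Year 1: DB = ⌊$282,206 × 200%/7⌋ = $80,630; SL = ⌊$270,106/7⌋ = $38,586 → take DB $80,630. Book value $201,576.
Year 2: DB = ⌊$201,576 × 200%/7⌋ = $57,593; SL = ⌊$189,476/6⌋ = $31,579 → take DB $57,593. Book value $143,983.
Year 3: DB = ⌊$143,983 × 200%/7⌋ = $41,138; SL = ⌊$131,883/5⌋ = $26,376 → take DB $41,138. Book value $102,845.
Year 4: DB = ⌊$102,845 × 200%/7⌋ = $29,384; SL = ⌊$90,745/4⌋ = $22,686 → take DB $29,384. Book value $73,461.
Year 5: DB = ⌊$73,461 × 200%/7⌋ = $20,988; SL = ⌊$61,361/3⌋ = $20,453 → take DB $20,988. Book value $52,473.
Year 6: DB = ⌊$52,473 × 200%/7⌋ = $14,992; SL = ⌊$40,373/2⌋ = $20,186 → take SL $20,186. Book value $32,287.
Accumulated through year 6 = $282,206 − $32,287 = $249,919.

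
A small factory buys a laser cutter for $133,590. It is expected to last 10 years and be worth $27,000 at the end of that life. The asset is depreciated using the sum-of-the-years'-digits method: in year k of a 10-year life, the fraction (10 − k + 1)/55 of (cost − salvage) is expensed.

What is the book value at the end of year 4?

Depreciable base = $133,590 − $27,000 = $106,590.
Sum of the years' digits = 10+9+8+7+6+5+4+3+2+1 = 55.
Year 1: $106,590 × 10/55 = $19,380. Book value $114,210.
Year 2: $106,590 × 9/55 = $17,442. Book value $96,768.
Year 3: $106,590 × 8/55 = $15,504. Book value $81,264.
Year 4: $106,590 × 7/55 = $13,566. Book value $67,698.

$67,698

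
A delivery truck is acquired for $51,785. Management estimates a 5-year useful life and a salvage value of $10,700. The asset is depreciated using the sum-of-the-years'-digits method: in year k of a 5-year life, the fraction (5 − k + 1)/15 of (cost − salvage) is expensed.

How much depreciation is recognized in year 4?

$5,478

Depreciable base = $51,785 − $10,700 = $41,085.
Sum of the years' digits = 5+4+3+2+1 = 15.
Year 1: $41,085 × 5/15 = $13,695. Book value $38,090.
Year 2: $41,085 × 4/15 = $10,956. Book value $27,134.
Year 3: $41,085 × 3/15 = $8,217. Book value $18,917.
Year 4: $41,085 × 2/15 = $5,478. Book value $13,439.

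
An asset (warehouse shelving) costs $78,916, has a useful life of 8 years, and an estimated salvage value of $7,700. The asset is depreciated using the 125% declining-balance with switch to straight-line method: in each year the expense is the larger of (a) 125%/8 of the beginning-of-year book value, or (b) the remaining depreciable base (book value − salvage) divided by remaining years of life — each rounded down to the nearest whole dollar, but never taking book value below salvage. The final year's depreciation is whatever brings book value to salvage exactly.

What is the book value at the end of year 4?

$39,464

Depreciable base = $78,916 − $7,700 = $71,216.
Year 1: DB = ⌊$78,916 × 125%/8⌋ = $12,330; SL = ⌊$71,216/8⌋ = $8,902 → take DB $12,330. Book value $66,586.
Year 2: DB = ⌊$66,586 × 125%/8⌋ = $10,404; SL = ⌊$58,886/7⌋ = $8,412 → take DB $10,404. Book value $56,182.
Year 3: DB = ⌊$56,182 × 125%/8⌋ = $8,778; SL = ⌊$48,482/6⌋ = $8,080 → take DB $8,778. Book value $47,404.
Year 4: DB = ⌊$47,404 × 125%/8⌋ = $7,406; SL = ⌊$39,704/5⌋ = $7,940 → take SL $7,940. Book value $39,464.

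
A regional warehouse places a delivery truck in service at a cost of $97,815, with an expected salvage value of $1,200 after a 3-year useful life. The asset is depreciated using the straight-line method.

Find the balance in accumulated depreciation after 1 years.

Depreciable base = $97,815 − $1,200 = $96,615.
Annual expense = $96,615 / 3 = $32,205.
End of year 1: book value $65,610.
Accumulated through year 1 = $97,815 − $65,610 = $32,205.

$32,205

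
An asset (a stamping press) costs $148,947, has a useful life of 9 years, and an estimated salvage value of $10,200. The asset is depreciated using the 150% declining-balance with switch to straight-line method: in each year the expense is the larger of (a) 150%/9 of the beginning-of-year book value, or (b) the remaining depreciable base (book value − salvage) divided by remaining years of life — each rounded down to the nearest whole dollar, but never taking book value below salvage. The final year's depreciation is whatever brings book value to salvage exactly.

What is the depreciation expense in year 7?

$12,326

Depreciable base = $148,947 − $10,200 = $138,747.
Year 1: DB = ⌊$148,947 × 150%/9⌋ = $24,824; SL = ⌊$138,747/9⌋ = $15,416 → take DB $24,824. Book value $124,123.
Year 2: DB = ⌊$124,123 × 150%/9⌋ = $20,687; SL = ⌊$113,923/8⌋ = $14,240 → take DB $20,687. Book value $103,436.
Year 3: DB = ⌊$103,436 × 150%/9⌋ = $17,239; SL = ⌊$93,236/7⌋ = $13,319 → take DB $17,239. Book value $86,197.
Year 4: DB = ⌊$86,197 × 150%/9⌋ = $14,366; SL = ⌊$75,997/6⌋ = $12,666 → take DB $14,366. Book value $71,831.
Year 5: DB = ⌊$71,831 × 150%/9⌋ = $11,971; SL = ⌊$61,631/5⌋ = $12,326 → take SL $12,326. Book value $59,505.
Year 6: DB = ⌊$59,505 × 150%/9⌋ = $9,917; SL = ⌊$49,305/4⌋ = $12,326 → take SL $12,326. Book value $47,179.
Year 7: DB = ⌊$47,179 × 150%/9⌋ = $7,863; SL = ⌊$36,979/3⌋ = $12,326 → take SL $12,326. Book value $34,853.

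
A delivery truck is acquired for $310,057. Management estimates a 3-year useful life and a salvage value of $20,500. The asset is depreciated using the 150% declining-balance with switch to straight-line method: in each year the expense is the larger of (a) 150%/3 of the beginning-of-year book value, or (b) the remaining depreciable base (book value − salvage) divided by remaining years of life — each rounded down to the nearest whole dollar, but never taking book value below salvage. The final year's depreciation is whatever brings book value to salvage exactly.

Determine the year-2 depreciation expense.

$77,514

Depreciable base = $310,057 − $20,500 = $289,557.
Year 1: DB = ⌊$310,057 × 150%/3⌋ = $155,028; SL = ⌊$289,557/3⌋ = $96,519 → take DB $155,028. Book value $155,029.
Year 2: DB = ⌊$155,029 × 150%/3⌋ = $77,514; SL = ⌊$134,529/2⌋ = $67,264 → take DB $77,514. Book value $77,515.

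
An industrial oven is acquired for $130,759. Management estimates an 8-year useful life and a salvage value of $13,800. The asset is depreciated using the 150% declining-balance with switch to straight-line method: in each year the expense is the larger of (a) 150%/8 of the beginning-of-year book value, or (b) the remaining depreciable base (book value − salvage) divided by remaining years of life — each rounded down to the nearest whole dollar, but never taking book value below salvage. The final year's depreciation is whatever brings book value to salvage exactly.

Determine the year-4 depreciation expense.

$13,150

Depreciable base = $130,759 − $13,800 = $116,959.
Year 1: DB = ⌊$130,759 × 150%/8⌋ = $24,517; SL = ⌊$116,959/8⌋ = $14,619 → take DB $24,517. Book value $106,242.
Year 2: DB = ⌊$106,242 × 150%/8⌋ = $19,920; SL = ⌊$92,442/7⌋ = $13,206 → take DB $19,920. Book value $86,322.
Year 3: DB = ⌊$86,322 × 150%/8⌋ = $16,185; SL = ⌊$72,522/6⌋ = $12,087 → take DB $16,185. Book value $70,137.
Year 4: DB = ⌊$70,137 × 150%/8⌋ = $13,150; SL = ⌊$56,337/5⌋ = $11,267 → take DB $13,150. Book value $56,987.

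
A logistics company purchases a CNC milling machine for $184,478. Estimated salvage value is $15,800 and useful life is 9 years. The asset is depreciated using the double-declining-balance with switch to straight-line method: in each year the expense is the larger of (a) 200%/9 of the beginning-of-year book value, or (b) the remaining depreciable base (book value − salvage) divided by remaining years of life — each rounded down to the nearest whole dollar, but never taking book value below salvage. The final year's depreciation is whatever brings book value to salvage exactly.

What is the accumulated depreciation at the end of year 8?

Depreciable base = $184,478 − $15,800 = $168,678.
Year 1: DB = ⌊$184,478 × 200%/9⌋ = $40,995; SL = ⌊$168,678/9⌋ = $18,742 → take DB $40,995. Book value $143,483.
Year 2: DB = ⌊$143,483 × 200%/9⌋ = $31,885; SL = ⌊$127,683/8⌋ = $15,960 → take DB $31,885. Book value $111,598.
Year 3: DB = ⌊$111,598 × 200%/9⌋ = $24,799; SL = ⌊$95,798/7⌋ = $13,685 → take DB $24,799. Book value $86,799.
Year 4: DB = ⌊$86,799 × 200%/9⌋ = $19,288; SL = ⌊$70,999/6⌋ = $11,833 → take DB $19,288. Book value $67,511.
Year 5: DB = ⌊$67,511 × 200%/9⌋ = $15,002; SL = ⌊$51,711/5⌋ = $10,342 → take DB $15,002. Book value $52,509.
Year 6: DB = ⌊$52,509 × 200%/9⌋ = $11,668; SL = ⌊$36,709/4⌋ = $9,177 → take DB $11,668. Book value $40,841.
Year 7: DB = ⌊$40,841 × 200%/9⌋ = $9,075; SL = ⌊$25,041/3⌋ = $8,347 → take DB $9,075. Book value $31,766.
Year 8: DB = ⌊$31,766 × 200%/9⌋ = $7,059; SL = ⌊$15,966/2⌋ = $7,983 → take SL $7,983. Book value $23,783.
Accumulated through year 8 = $184,478 − $23,783 = $160,695.

$160,695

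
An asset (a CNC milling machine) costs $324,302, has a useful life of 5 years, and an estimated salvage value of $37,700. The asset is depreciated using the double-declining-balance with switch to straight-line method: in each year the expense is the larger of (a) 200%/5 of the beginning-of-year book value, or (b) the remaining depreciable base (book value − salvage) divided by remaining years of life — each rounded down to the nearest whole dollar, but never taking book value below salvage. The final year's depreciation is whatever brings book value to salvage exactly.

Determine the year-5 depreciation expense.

Depreciable base = $324,302 − $37,700 = $286,602.
Year 1: DB = ⌊$324,302 × 200%/5⌋ = $129,720; SL = ⌊$286,602/5⌋ = $57,320 → take DB $129,720. Book value $194,582.
Year 2: DB = ⌊$194,582 × 200%/5⌋ = $77,832; SL = ⌊$156,882/4⌋ = $39,220 → take DB $77,832. Book value $116,750.
Year 3: DB = ⌊$116,750 × 200%/5⌋ = $46,700; SL = ⌊$79,050/3⌋ = $26,350 → take DB $46,700. Book value $70,050.
Year 4: DB = ⌊$70,050 × 200%/5⌋ = $28,020; SL = ⌊$32,350/2⌋ = $16,175 → take DB $28,020. Book value $42,030.
Year 5 (final): $42,030 − $37,700 = $4,330. Book value $37,700.

$4,330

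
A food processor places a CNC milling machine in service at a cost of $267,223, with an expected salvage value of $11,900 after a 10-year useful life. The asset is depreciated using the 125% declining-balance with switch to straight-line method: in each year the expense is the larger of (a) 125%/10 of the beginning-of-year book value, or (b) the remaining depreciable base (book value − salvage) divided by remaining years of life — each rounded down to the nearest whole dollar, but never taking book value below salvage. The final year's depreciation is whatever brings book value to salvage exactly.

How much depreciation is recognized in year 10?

$23,875

Depreciable base = $267,223 − $11,900 = $255,323.
Year 1: DB = ⌊$267,223 × 125%/10⌋ = $33,402; SL = ⌊$255,323/10⌋ = $25,532 → take DB $33,402. Book value $233,821.
Year 2: DB = ⌊$233,821 × 125%/10⌋ = $29,227; SL = ⌊$221,921/9⌋ = $24,657 → take DB $29,227. Book value $204,594.
Year 3: DB = ⌊$204,594 × 125%/10⌋ = $25,574; SL = ⌊$192,694/8⌋ = $24,086 → take DB $25,574. Book value $179,020.
Year 4: DB = ⌊$179,020 × 125%/10⌋ = $22,377; SL = ⌊$167,120/7⌋ = $23,874 → take SL $23,874. Book value $155,146.
Year 5: DB = ⌊$155,146 × 125%/10⌋ = $19,393; SL = ⌊$143,246/6⌋ = $23,874 → take SL $23,874. Book value $131,272.
Year 6: DB = ⌊$131,272 × 125%/10⌋ = $16,409; SL = ⌊$119,372/5⌋ = $23,874 → take SL $23,874. Book value $107,398.
Year 7: DB = ⌊$107,398 × 125%/10⌋ = $13,424; SL = ⌊$95,498/4⌋ = $23,874 → take SL $23,874. Book value $83,524.
Year 8: DB = ⌊$83,524 × 125%/10⌋ = $10,440; SL = ⌊$71,624/3⌋ = $23,874 → take SL $23,874. Book value $59,650.
Year 9: DB = ⌊$59,650 × 125%/10⌋ = $7,456; SL = ⌊$47,750/2⌋ = $23,875 → take SL $23,875. Book value $35,775.
Year 10 (final): $35,775 − $11,900 = $23,875. Book value $11,900.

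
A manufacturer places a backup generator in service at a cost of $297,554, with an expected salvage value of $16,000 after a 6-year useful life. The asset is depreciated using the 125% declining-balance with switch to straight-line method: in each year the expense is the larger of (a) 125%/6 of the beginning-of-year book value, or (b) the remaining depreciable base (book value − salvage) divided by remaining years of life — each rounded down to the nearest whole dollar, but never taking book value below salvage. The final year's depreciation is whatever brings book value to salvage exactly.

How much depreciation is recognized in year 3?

$42,622

Depreciable base = $297,554 − $16,000 = $281,554.
Year 1: DB = ⌊$297,554 × 125%/6⌋ = $61,990; SL = ⌊$281,554/6⌋ = $46,925 → take DB $61,990. Book value $235,564.
Year 2: DB = ⌊$235,564 × 125%/6⌋ = $49,075; SL = ⌊$219,564/5⌋ = $43,912 → take DB $49,075. Book value $186,489.
Year 3: DB = ⌊$186,489 × 125%/6⌋ = $38,851; SL = ⌊$170,489/4⌋ = $42,622 → take SL $42,622. Book value $143,867.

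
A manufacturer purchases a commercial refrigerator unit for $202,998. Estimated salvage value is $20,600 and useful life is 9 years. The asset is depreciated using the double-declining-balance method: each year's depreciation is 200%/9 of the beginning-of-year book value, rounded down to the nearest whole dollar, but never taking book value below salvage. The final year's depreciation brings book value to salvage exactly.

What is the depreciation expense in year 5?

$16,508

Depreciable base = $202,998 − $20,600 = $182,398.
Year 1: ⌊$202,998 × 200%/9⌋ = $45,110. Book value $157,888.
Year 2: ⌊$157,888 × 200%/9⌋ = $35,086. Book value $122,802.
Year 3: ⌊$122,802 × 200%/9⌋ = $27,289. Book value $95,513.
Year 4: ⌊$95,513 × 200%/9⌋ = $21,225. Book value $74,288.
Year 5: ⌊$74,288 × 200%/9⌋ = $16,508. Book value $57,780.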